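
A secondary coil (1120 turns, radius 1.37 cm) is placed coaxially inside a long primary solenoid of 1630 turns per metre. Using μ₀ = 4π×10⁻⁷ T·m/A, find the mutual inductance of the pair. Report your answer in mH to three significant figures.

The outer solenoid produces a uniform field B₁ = μ₀n₁I₁ across the inner coil,
so the flux linkage is N₂Φ = N₂B₁A₂ = μ₀n₁N₂A₂·I₁, giving M = μ₀n₁N₂A₂.
A₂ = πr² = π(1.370×10^-2 m)² = 5.896×10^-4 m².
M = (4π×10⁻⁷)(1630)(1120)(5.896×10^-4) = 1.353×10^-3 H.

M ≈ 1.35 mH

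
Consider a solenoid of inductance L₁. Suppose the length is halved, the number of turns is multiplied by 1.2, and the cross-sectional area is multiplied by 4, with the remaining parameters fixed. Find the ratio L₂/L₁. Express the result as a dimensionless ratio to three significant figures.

L₂/L₁ = 11.5

For a solenoid, L ∝ μᵣN²A/ℓ.
L₂/L₁ = (0.5)^-1 × (1.2)^2 × (4) = 11.5.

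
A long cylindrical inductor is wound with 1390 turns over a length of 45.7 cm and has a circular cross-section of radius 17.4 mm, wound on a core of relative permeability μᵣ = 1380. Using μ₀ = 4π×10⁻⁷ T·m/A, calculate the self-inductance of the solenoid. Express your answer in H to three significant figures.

L ≈ 6.97 H

A = πr² = π(1.740×10^-2 m)² = 9.511×10^-4 m².
For a long solenoid, L = μ₀μᵣN²A/ℓ.
L = (4π×10⁻⁷)(1380)(1390)²(9.511×10^-4)/(0.457 m) = 6.973 H.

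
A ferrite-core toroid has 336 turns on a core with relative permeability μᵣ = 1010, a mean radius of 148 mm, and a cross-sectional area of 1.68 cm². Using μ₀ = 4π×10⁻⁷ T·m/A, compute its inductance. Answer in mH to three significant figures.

For a thin toroid, L = μ₀μᵣN²A/(2πR).
L = (4π×10⁻⁷)(1010)(336)²(1.680×10^-4) / (2π×0.148 m) = 2.589×10^-2 H.

L ≈ 25.9 mH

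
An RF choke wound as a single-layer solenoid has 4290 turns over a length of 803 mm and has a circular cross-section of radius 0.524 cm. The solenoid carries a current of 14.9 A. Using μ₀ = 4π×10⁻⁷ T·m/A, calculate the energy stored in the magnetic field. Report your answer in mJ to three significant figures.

A = πr² = π(5.240×10^-3 m)² = 8.626×10^-5 m².
L = μ₀N²A/ℓ = (4π×10⁻⁷)(4290)²(8.626×10^-5)/(0.803) = 2.484×10^-3 H.
U = ½LI² = ½(2.484×10^-3)(14.9)² = 0.2758 J.

U ≈ 276 mJ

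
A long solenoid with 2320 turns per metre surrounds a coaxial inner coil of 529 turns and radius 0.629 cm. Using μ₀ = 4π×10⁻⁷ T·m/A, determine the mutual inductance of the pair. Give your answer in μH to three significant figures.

The outer solenoid produces a uniform field B₁ = μ₀n₁I₁ across the inner coil,
so the flux linkage is N₂Φ = N₂B₁A₂ = μ₀n₁N₂A₂·I₁, giving M = μ₀n₁N₂A₂.
A₂ = πr² = π(6.290×10^-3 m)² = 1.243×10^-4 m².
M = (4π×10⁻⁷)(2320)(529)(1.243×10^-4) = 1.917×10^-4 H.

M ≈ 192 μH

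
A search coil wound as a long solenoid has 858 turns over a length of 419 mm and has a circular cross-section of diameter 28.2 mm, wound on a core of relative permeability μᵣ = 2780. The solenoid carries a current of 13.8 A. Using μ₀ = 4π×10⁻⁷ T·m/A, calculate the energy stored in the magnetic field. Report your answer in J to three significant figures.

U ≈ 365 J

A = π(d/2)² = π(1.410×10^-2 m)² = 6.246×10^-4 m².
L = μ₀μᵣN²A/ℓ = (4π×10⁻⁷)(2780)(858)²(6.246×10^-4)/(0.419) = 3.834 H.
U = ½LI² = ½(3.834)(13.8)² = 365 J.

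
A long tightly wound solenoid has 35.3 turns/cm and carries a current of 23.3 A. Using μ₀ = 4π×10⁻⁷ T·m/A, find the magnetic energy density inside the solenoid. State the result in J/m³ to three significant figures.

u ≈ 4250 J/m³

B = μ₀nI = (4π×10⁻⁷)(3.530×10^3)(23.3) = 0.1034 T.
u = B²/(2μ₀) = (0.1034)²/(2×4π×10⁻⁷) = 4.251×10^3 J/m³.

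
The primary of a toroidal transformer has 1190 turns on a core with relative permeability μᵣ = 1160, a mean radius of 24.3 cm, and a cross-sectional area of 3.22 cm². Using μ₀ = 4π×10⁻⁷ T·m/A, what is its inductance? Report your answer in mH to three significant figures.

L ≈ 435 mH

For a thin toroid, L = μ₀μᵣN²A/(2πR).
L = (4π×10⁻⁷)(1160)(1190)²(3.220×10^-4) / (2π×0.243 m) = 0.4353 H.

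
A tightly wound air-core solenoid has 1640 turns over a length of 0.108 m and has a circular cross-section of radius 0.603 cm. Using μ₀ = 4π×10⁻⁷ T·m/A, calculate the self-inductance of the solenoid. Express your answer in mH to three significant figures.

L ≈ 3.57 mH

A = πr² = π(6.030×10^-3 m)² = 1.142×10^-4 m².
For a long solenoid, L = μ₀N²A/ℓ.
L = (4π×10⁻⁷)(1640)²(1.142×10^-4)/(0.108 m) = 3.5749×10^-3 H.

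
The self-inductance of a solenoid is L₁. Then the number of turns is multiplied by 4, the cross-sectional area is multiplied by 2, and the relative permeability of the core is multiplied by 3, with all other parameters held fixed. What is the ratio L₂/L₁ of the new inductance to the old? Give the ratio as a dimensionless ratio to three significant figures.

L₂/L₁ = 96.0

For a solenoid, L ∝ μᵣN²A/ℓ.
L₂/L₁ = (4)^2 × (2) × (3) = 96.0.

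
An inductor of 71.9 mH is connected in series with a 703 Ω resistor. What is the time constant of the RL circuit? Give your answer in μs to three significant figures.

τ ≈ 102 μs

τ = L/R = (7.190×10^-2 H)/(703 Ω) = 1.023×10^-4 s.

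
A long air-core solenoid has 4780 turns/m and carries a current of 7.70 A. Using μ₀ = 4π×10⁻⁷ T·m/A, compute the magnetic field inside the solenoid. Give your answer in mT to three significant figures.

B ≈ 46.3 mT

Inside a long solenoid, B = μ₀nI.
B = (4π×10⁻⁷)(4.780×10^3 m⁻¹)(7.70 A) = 4.625×10^-2 T.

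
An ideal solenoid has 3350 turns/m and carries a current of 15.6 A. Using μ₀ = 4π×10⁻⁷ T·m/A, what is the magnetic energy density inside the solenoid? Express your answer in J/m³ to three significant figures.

u ≈ 1720 J/m³

B = μ₀nI = (4π×10⁻⁷)(3.350×10^3)(15.6) = 6.567×10^-2 T.
u = B²/(2μ₀) = (6.567×10^-2)²/(2×4π×10⁻⁷) = 1.716×10^3 J/m³.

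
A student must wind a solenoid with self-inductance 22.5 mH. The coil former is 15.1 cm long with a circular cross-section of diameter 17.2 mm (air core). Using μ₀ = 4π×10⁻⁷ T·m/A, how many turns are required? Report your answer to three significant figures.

A = π(d/2)² = π(8.600×10^-3 m)² = 2.324×10^-4 m².
From L = μ₀N²A/ℓ, N = √(Lℓ / (μ₀A)).
N = √[(2.250×10^-2)(0.151) / ((4π×10⁻⁷)×2.324×10^-4)] = √(1.164×10^7) ≈ 3411.2.

N ≈ 3410 turns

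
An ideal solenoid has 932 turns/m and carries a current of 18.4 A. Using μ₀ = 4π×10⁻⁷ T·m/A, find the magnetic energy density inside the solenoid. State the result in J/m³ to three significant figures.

B = μ₀nI = (4π×10⁻⁷)(932)(18.4) = 2.15498×10^-2 T.
u = B²/(2μ₀) = (2.15498×10^-2)²/(2×4π×10⁻⁷) = 184.8 J/m³.

u ≈ 185 J/m³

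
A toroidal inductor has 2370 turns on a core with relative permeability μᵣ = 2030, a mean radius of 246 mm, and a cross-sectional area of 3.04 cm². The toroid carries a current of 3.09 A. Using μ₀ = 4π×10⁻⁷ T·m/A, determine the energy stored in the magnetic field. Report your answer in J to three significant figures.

U ≈ 13.5 J

L = μ₀μᵣN²A/(2πR) = (4π×10⁻⁷)(2030)(2370)²(3.040×10^-4)/(2π×0.246) = 2.818 H.
U = ½LI² = ½(2.818)(3.09)² = 13.45 J.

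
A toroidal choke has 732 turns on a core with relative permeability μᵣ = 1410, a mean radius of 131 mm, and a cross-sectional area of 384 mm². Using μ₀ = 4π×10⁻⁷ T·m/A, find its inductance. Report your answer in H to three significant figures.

For a thin toroid, L = μ₀μᵣN²A/(2πR).
L = (4π×10⁻⁷)(1410)(732)²(3.840×10^-4) / (2π×0.131 m) = 0.4429 H.

L ≈ 0.443 H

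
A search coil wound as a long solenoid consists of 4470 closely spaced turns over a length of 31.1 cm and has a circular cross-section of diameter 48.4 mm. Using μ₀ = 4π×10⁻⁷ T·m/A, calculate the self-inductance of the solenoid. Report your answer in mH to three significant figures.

A = π(d/2)² = π(2.420×10^-2 m)² = 1.840×10^-3 m².
For a long solenoid, L = μ₀N²A/ℓ.
L = (4π×10⁻⁷)(4470)²(1.840×10^-3)/(0.311 m) = 0.1485 H.

L ≈ 149 mH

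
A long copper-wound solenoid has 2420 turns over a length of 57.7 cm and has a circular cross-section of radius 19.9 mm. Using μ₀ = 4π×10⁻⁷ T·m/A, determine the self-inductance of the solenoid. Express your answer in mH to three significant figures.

L ≈ 15.9 mH

A = πr² = π(1.990×10^-2 m)² = 1.244×10^-3 m².
For a long solenoid, L = μ₀N²A/ℓ.
L = (4π×10⁻⁷)(2420)²(1.244×10^-3)/(0.577 m) = 1.587×10^-2 H.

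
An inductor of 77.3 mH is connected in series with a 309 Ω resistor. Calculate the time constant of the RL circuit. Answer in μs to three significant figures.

τ ≈ 250 μs

τ = L/R = (7.730×10^-2 H)/(309 Ω) = 2.502×10^-4 s.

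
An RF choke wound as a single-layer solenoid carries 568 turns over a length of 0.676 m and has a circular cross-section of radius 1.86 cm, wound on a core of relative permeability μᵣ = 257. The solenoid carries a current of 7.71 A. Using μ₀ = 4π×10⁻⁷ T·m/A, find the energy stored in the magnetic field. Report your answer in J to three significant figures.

A = πr² = π(1.860×10^-2 m)² = 1.087×10^-3 m².
L = μ₀μᵣN²A/ℓ = (4π×10⁻⁷)(257)(568)²(1.087×10^-3)/(0.676) = 0.1675 H.
U = ½LI² = ½(0.1675)(7.71)² = 4.979 J.

U ≈ 4.98 J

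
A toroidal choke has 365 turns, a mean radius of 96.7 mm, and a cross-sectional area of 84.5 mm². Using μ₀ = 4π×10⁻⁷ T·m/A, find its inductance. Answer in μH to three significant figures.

L ≈ 23.3 μH

For a thin toroid, L = μ₀N²A/(2πR).
L = (4π×10⁻⁷)(365)²(8.450×10^-5) / (2π×9.670×10^-2 m) = 2.328×10^-5 H.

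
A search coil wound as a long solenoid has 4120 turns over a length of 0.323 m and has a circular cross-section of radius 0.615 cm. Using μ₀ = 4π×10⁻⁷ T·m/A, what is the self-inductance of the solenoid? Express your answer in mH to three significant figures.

A = πr² = π(6.150×10^-3 m)² = 1.188×10^-4 m².
For a long solenoid, L = μ₀N²A/ℓ.
L = (4π×10⁻⁷)(4120)²(1.188×10^-4)/(0.323 m) = 7.847×10^-3 H.

L ≈ 7.85 mH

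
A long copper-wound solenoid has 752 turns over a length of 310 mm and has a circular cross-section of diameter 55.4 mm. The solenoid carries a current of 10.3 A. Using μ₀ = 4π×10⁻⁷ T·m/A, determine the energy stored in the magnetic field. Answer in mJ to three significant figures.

U ≈ 293 mJ

A = π(d/2)² = π(2.770×10^-2 m)² = 2.411×10^-3 m².
L = μ₀N²A/ℓ = (4π×10⁻⁷)(752)²(2.411×10^-3)/(0.31) = 5.526×10^-3 H.
U = ½LI² = ½(5.526×10^-3)(10.3)² = 0.2931 J.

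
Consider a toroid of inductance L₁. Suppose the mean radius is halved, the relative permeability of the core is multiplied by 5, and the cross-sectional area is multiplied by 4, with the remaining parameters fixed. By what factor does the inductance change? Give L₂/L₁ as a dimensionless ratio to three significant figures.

L₂/L₁ = 40.0

For a toroid, L ∝ μᵣN²A/R.
L₂/L₁ = (0.5)^-1 × (5) × (4) = 40.0.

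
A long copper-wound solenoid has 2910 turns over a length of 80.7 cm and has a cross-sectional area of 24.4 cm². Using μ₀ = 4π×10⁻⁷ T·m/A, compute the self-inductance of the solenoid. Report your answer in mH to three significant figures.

A = 24.4 cm² = 2.440×10^-3 m².
For a long solenoid, L = μ₀N²A/ℓ.
L = (4π×10⁻⁷)(2910)²(2.440×10^-3)/(0.807 m) = 3.217×10^-2 H.

L ≈ 32.2 mH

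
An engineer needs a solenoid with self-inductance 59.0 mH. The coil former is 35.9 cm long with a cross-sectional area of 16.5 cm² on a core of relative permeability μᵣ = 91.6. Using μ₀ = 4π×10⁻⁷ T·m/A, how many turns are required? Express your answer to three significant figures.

N ≈ 334 turns

A = 16.5 cm² = 1.650×10^-3 m².
From L = μ₀μᵣN²A/ℓ, N = √(Lℓ / (μ₀μᵣA)).
N = √[(5.900×10^-2)(0.359) / ((4π×10⁻⁷)(91.6)×1.650×10^-3)] = √(1.115×10^5) ≈ 333.9.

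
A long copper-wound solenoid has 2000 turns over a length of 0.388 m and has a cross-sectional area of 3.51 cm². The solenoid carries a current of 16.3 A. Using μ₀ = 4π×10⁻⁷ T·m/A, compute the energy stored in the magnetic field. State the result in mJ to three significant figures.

A = 3.51 cm² = 3.510×10^-4 m².
L = μ₀N²A/ℓ = (4π×10⁻⁷)(2000)²(3.510×10^-4)/(0.388) = 4.547×10^-3 H.
U = ½LI² = ½(4.547×10^-3)(16.3)² = 0.6041 J.

U ≈ 604 mJ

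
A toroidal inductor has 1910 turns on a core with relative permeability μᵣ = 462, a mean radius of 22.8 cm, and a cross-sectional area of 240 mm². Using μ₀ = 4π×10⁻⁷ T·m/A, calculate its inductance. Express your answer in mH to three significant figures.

L ≈ 355 mH

For a thin toroid, L = μ₀μᵣN²A/(2πR).
L = (4π×10⁻⁷)(462)(1910)²(2.400×10^-4) / (2π×0.228 m) = 0.3548 H.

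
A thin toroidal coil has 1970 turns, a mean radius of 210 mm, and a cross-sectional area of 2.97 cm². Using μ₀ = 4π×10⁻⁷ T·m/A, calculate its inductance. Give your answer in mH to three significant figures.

For a thin toroid, L = μ₀N²A/(2πR).
L = (4π×10⁻⁷)(1970)²(2.970×10^-4) / (2π×0.21 m) = 1.098×10^-3 H.

L ≈ 1.10 mH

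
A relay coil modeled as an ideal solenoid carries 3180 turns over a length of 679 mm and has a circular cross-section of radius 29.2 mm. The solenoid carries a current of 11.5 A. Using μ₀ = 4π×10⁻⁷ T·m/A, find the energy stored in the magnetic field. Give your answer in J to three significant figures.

A = πr² = π(2.920×10^-2 m)² = 2.679×10^-3 m².
L = μ₀N²A/ℓ = (4π×10⁻⁷)(3180)²(2.679×10^-3)/(0.679) = 5.013×10^-2 H.
U = ½LI² = ½(5.013×10^-2)(11.5)² = 3.3149 J.

U ≈ 3.31 J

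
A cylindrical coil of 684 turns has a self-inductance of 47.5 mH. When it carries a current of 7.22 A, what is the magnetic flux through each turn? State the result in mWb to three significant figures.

Φ_B ≈ 0.501 mWb

From L = NΦ_B/I, the flux per turn is Φ_B = LI/N.
Φ_B = (4.750×10^-2 H)(7.22 A)/684 = 5.014×10^-4 Wb.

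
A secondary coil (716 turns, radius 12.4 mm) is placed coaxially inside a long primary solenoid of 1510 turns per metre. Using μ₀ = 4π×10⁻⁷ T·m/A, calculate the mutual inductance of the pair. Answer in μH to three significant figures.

M ≈ 656 μH

The outer solenoid produces a uniform field B₁ = μ₀n₁I₁ across the inner coil,
so the flux linkage is N₂Φ = N₂B₁A₂ = μ₀n₁N₂A₂·I₁, giving M = μ₀n₁N₂A₂.
A₂ = πr² = π(1.240×10^-2 m)² = 4.831×10^-4 m².
M = (4π×10⁻⁷)(1510)(716)(4.831×10^-4) = 6.563×10^-4 H.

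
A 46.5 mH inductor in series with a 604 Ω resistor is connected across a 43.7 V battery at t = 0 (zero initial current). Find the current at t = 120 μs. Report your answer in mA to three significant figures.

I ≈ 57.1 mA

τ = L/R = 4.650×10^-2/604 = 7.699×10^-5 s; final current I_∞ = ε/R = 43.7/604 = 7.235×10^-2 A.
I(t) = I_∞(1 − e^(−t/τ)) with t/τ = 1.559.
I = (7.235×10^-2)(1 − e^(−1.559)) = 5.713×10^-2 A.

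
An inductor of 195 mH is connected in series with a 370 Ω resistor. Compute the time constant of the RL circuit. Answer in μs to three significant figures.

τ = L/R = (0.195 H)/(370 Ω) = 5.270×10^-4 s.

τ ≈ 527 μs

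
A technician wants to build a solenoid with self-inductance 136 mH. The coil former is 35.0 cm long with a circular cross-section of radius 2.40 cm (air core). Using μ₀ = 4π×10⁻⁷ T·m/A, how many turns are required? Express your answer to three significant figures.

N ≈ 4580 turns

A = πr² = π(2.400×10^-2 m)² = 1.810×10^-3 m².
From L = μ₀N²A/ℓ, N = √(Lℓ / (μ₀A)).
N = √[(0.136)(0.35) / ((4π×10⁻⁷)×1.810×10^-3)] = √(2.093×10^7) ≈ 4575.2.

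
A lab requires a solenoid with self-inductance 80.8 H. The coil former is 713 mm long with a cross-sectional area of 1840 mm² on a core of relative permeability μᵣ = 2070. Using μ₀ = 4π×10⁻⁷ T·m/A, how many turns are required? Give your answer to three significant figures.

A = 1840 mm² = 1.840×10^-3 m².
From L = μ₀μᵣN²A/ℓ, N = √(Lℓ / (μ₀μᵣA)).
N = √[(80.8)(0.713) / ((4π×10⁻⁷)(2070)×1.840×10^-3)] = √(1.204×10^7) ≈ 3469.4.

N ≈ 3470 turns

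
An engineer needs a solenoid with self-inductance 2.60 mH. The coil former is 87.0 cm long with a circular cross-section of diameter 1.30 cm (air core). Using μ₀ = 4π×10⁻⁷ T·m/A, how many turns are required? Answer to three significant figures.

N ≈ 3680 turns

A = π(d/2)² = π(6.500×10^-3 m)² = 1.327×10^-4 m².
From L = μ₀N²A/ℓ, N = √(Lℓ / (μ₀A)).
N = √[(2.600×10^-3)(0.87) / ((4π×10⁻⁷)×1.327×10^-4)] = √(1.356×10^7) ≈ 3682.6.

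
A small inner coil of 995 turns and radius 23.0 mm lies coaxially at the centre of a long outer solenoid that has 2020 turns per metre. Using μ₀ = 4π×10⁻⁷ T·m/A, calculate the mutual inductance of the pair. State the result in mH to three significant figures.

M ≈ 4.20 mH

The outer solenoid produces a uniform field B₁ = μ₀n₁I₁ across the inner coil,
so the flux linkage is N₂Φ = N₂B₁A₂ = μ₀n₁N₂A₂·I₁, giving M = μ₀n₁N₂A₂.
A₂ = πr² = π(2.300×10^-2 m)² = 1.662×10^-3 m².
M = (4π×10⁻⁷)(2020)(995)(1.662×10^-3) = 4.197×10^-3 H.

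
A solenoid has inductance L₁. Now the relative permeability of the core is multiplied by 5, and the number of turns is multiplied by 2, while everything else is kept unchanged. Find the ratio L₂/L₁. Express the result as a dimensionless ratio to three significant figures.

For a solenoid, L ∝ μᵣN²A/ℓ.
L₂/L₁ = (5) × (2)^2 = 20.0.

L₂/L₁ = 20.0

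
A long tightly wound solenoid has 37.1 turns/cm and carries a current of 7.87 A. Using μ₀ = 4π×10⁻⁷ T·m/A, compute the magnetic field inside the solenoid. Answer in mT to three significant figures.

B ≈ 36.7 mT

Inside a long solenoid, B = μ₀nI.
B = (4π×10⁻⁷)(3.710×10^3 m⁻¹)(7.87 A) = 3.669×10^-2 T.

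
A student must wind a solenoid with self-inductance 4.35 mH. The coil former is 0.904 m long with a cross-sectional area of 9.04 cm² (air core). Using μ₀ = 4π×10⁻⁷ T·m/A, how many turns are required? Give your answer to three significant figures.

N ≈ 1860 turns

A = 9.04 cm² = 9.040×10^-4 m².
From L = μ₀N²A/ℓ, N = √(Lℓ / (μ₀A)).
N = √[(4.350×10^-3)(0.904) / ((4π×10⁻⁷)×9.040×10^-4)] = √(3.462×10^6) ≈ 1860.5.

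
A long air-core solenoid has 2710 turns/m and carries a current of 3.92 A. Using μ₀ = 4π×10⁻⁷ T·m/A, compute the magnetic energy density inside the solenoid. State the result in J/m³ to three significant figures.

B = μ₀nI = (4π×10⁻⁷)(2.710×10^3)(3.92) = 1.33495×10^-2 T.
u = B²/(2μ₀) = (1.33495×10^-2)²/(2×4π×10⁻⁷) = 70.91 J/m³.

u ≈ 70.9 J/m³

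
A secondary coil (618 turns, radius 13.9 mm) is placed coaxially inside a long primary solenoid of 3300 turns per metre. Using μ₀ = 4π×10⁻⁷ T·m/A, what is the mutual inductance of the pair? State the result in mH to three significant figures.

The outer solenoid produces a uniform field B₁ = μ₀n₁I₁ across the inner coil,
so the flux linkage is N₂Φ = N₂B₁A₂ = μ₀n₁N₂A₂·I₁, giving M = μ₀n₁N₂A₂.
A₂ = πr² = π(1.390×10^-2 m)² = 6.070×10^-4 m².
M = (4π×10⁻⁷)(3300)(618)(6.070×10^-4) = 1.556×10^-3 H.

M ≈ 1.56 mH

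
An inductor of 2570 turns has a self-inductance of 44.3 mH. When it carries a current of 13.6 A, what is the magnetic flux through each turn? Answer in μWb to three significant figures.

From L = NΦ_B/I, the flux per turn is Φ_B = LI/N.
Φ_B = (4.430×10^-2 H)(13.6 A)/2570 = 2.344×10^-4 Wb.

Φ_B ≈ 234 μWb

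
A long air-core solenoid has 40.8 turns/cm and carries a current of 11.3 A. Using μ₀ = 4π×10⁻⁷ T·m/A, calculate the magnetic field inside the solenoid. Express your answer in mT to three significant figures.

B ≈ 57.9 mT

Inside a long solenoid, B = μ₀nI.
B = (4π×10⁻⁷)(4.080×10^3 m⁻¹)(11.3 A) = 5.794×10^-2 T.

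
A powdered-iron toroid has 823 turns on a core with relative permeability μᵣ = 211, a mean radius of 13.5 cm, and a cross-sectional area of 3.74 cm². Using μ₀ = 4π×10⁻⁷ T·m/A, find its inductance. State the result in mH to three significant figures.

L ≈ 79.2 mH

For a thin toroid, L = μ₀μᵣN²A/(2πR).
L = (4π×10⁻⁷)(211)(823)²(3.740×10^-4) / (2π×0.135 m) = 7.919×10^-2 H.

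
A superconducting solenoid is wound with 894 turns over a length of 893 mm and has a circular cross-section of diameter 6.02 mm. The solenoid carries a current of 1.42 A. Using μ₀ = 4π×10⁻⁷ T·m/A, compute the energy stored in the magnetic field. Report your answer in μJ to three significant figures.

U ≈ 32.3 μJ

A = π(d/2)² = π(3.010×10^-3 m)² = 2.846×10^-5 m².
L = μ₀N²A/ℓ = (4π×10⁻⁷)(894)²(2.846×10^-5)/(0.893) = 3.201×10^-5 H.
U = ½LI² = ½(3.201×10^-5)(1.42)² = 3.227×10^-5 J.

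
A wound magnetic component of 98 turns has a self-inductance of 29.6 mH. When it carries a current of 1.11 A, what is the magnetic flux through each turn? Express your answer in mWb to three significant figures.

From L = NΦ_B/I, the flux per turn is Φ_B = LI/N.
Φ_B = (2.960×10^-2 H)(1.11 A)/98 = 3.353×10^-4 Wb.

Φ_B ≈ 0.335 mWb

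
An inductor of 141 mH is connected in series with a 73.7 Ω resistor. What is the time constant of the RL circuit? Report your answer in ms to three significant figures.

τ ≈ 1.91 ms

τ = L/R = (0.141 H)/(73.7 Ω) = 1.913×10^-3 s.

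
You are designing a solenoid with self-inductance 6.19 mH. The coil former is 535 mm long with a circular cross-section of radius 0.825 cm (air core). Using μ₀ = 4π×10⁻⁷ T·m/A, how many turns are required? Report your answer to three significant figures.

A = πr² = π(8.250×10^-3 m)² = 2.138×10^-4 m².
From L = μ₀N²A/ℓ, N = √(Lℓ / (μ₀A)).
N = √[(6.190×10^-3)(0.535) / ((4π×10⁻⁷)×2.138×10^-4)] = √(1.232×10^7) ≈ 3510.7.

N ≈ 3510 turns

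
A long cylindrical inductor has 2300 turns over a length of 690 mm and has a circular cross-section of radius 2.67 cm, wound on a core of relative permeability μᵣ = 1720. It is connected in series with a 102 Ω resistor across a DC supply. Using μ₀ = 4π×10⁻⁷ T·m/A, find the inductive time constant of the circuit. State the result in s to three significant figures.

A = πr² = π(2.670×10^-2 m)² = 2.240×10^-3 m².
L = μ₀μᵣN²A/ℓ = (4π×10⁻⁷)(1720)(2300)²(2.240×10^-3)/(0.69) = 37.11 H.
τ = L/R = (37.11)/(102) = 0.3638 s.

τ ≈ 0.364 s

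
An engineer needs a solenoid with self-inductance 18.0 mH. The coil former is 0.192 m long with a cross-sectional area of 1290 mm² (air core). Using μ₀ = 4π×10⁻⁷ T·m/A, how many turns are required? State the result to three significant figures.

A = 1290 mm² = 1.290×10^-3 m².
From L = μ₀N²A/ℓ, N = √(Lℓ / (μ₀A)).
N = √[(1.800×10^-2)(0.192) / ((4π×10⁻⁷)×1.290×10^-3)] = √(2.132×10^6) ≈ 1460.1.

N ≈ 1460 turns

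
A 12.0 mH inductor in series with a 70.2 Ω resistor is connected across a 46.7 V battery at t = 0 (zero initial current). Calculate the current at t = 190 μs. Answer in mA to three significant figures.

τ = L/R = 1.200×10^-2/70.2 = 1.709×10^-4 s; final current I_∞ = ε/R = 46.7/70.2 = 0.6652 A.
I(t) = I_∞(1 − e^(−t/τ)) with t/τ = 1.112.
I = (0.6652)(1 − e^(−1.112)) = 0.4463 A.

I ≈ 446 mA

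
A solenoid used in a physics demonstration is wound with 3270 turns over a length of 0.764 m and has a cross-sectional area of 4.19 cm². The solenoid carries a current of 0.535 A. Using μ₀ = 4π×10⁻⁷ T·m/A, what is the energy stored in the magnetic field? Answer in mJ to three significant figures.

A = 4.19 cm² = 4.190×10^-4 m².
L = μ₀N²A/ℓ = (4π×10⁻⁷)(3270)²(4.190×10^-4)/(0.764) = 7.369×10^-3 H.
U = ½LI² = ½(7.369×10^-3)(0.535)² = 1.0546×10^-3 J.

U ≈ 1.05 mJ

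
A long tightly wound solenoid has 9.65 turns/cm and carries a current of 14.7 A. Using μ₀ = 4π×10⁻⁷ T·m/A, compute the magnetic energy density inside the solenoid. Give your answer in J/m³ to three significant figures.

u ≈ 126 J/m³

B = μ₀nI = (4π×10⁻⁷)(965)(14.7) = 1.783×10^-2 T.
u = B²/(2μ₀) = (1.783×10^-2)²/(2×4π×10⁻⁷) = 126.4 J/m³.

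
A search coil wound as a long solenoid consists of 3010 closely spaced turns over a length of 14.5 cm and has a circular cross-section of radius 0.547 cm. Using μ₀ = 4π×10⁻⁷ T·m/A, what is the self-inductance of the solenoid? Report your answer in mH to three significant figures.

A = πr² = π(5.470×10^-3 m)² = 9.400×10^-5 m².
For a long solenoid, L = μ₀N²A/ℓ.
L = (4π×10⁻⁷)(3010)²(9.400×10^-5)/(0.145 m) = 7.381×10^-3 H.

L ≈ 7.38 mH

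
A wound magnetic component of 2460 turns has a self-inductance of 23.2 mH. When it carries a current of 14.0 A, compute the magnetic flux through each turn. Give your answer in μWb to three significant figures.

From L = NΦ_B/I, the flux per turn is Φ_B = LI/N.
Φ_B = (2.320×10^-2 H)(14.0 A)/2460 = 1.320×10^-4 Wb.

Φ_B ≈ 132 μWb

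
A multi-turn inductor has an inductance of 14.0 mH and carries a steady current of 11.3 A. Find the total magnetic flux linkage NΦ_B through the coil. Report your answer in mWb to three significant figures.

From L = NΦ_B/I, the flux linkage is NΦ_B = LI.
NΦ_B = (1.400×10^-2 H)(11.3 A) = 0.1582 Wb.

NΦ_B ≈ 158 mWb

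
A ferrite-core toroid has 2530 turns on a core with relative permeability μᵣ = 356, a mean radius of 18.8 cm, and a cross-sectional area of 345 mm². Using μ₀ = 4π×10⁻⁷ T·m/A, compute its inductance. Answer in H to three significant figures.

For a thin toroid, L = μ₀μᵣN²A/(2πR).
L = (4π×10⁻⁷)(356)(2530)²(3.450×10^-4) / (2π×0.188 m) = 0.8363 H.

L ≈ 0.836 H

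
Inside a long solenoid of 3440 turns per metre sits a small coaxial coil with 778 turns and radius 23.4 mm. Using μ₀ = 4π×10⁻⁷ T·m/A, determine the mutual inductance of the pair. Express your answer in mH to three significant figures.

M ≈ 5.79 mH

The outer solenoid produces a uniform field B₁ = μ₀n₁I₁ across the inner coil,
so the flux linkage is N₂Φ = N₂B₁A₂ = μ₀n₁N₂A₂·I₁, giving M = μ₀n₁N₂A₂.
A₂ = πr² = π(2.340×10^-2 m)² = 1.720×10^-3 m².
M = (4π×10⁻⁷)(3440)(778)(1.720×10^-3) = 5.785×10^-3 H.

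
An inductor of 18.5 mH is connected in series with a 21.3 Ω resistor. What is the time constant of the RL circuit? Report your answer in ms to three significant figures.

τ = L/R = (1.850×10^-2 H)/(21.3 Ω) = 8.685×10^-4 s.

τ ≈ 0.869 ms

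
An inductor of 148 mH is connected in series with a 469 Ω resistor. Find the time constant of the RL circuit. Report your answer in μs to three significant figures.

τ = L/R = (0.148 H)/(469 Ω) = 3.156×10^-4 s.

τ ≈ 316 μs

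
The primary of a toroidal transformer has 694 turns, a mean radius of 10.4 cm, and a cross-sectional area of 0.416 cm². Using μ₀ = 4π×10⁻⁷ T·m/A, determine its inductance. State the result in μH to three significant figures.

For a thin toroid, L = μ₀N²A/(2πR).
L = (4π×10⁻⁷)(694)²(4.160×10^-5) / (2π×0.104 m) = 3.853×10^-5 H.

L ≈ 38.5 μH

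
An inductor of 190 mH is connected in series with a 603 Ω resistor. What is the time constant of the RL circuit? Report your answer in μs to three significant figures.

τ = L/R = (0.19 H)/(603 Ω) = 3.151×10^-4 s.

τ ≈ 315 μs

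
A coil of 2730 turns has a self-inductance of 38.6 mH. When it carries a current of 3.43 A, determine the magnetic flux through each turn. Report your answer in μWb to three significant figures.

Φ_B ≈ 48.5 μWb

From L = NΦ_B/I, the flux per turn is Φ_B = LI/N.
Φ_B = (3.860×10^-2 H)(3.43 A)/2730 = 4.850×10^-5 Wb.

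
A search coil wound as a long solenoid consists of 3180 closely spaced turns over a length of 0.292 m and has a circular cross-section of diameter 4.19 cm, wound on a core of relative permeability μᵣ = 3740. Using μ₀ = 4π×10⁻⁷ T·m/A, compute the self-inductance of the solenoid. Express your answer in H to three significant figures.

A = π(d/2)² = π(2.095×10^-2 m)² = 1.379×10^-3 m².
For a long solenoid, L = μ₀μᵣN²A/ℓ.
L = (4π×10⁻⁷)(3740)(3180)²(1.379×10^-3)/(0.292 m) = 224.4 H.

L ≈ 224 H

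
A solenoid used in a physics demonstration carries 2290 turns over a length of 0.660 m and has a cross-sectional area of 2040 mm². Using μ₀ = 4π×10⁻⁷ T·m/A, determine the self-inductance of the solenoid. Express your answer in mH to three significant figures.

A = 2040 mm² = 2.040×10^-3 m².
For a long solenoid, L = μ₀N²A/ℓ.
L = (4π×10⁻⁷)(2290)²(2.040×10^-3)/(0.66 m) = 2.037×10^-2 H.

L ≈ 20.4 mH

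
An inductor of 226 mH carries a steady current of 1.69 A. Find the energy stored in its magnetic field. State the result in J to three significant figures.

U ≈ 0.323 J

Stored magnetic energy: U = ½LI².
U = ½(0.226 H)(1.69 A)² = 0.3227 J.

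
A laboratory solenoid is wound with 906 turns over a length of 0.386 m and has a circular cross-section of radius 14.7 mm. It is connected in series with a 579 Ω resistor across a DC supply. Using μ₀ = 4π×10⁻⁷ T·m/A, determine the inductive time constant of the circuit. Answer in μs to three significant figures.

A = πr² = π(1.470×10^-2 m)² = 6.789×10^-4 m².
L = μ₀N²A/ℓ = (4π×10⁻⁷)(906)²(6.789×10^-4)/(0.386) = 1.814×10^-3 H.
τ = L/R = (1.814×10^-3)/(579) = 3.133×10^-6 s.

τ ≈ 3.13 μs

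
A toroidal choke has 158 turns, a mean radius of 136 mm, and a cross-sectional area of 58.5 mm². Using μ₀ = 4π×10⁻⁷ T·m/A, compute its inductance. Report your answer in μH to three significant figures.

L ≈ 2.15 μH

For a thin toroid, L = μ₀N²A/(2πR).
L = (4π×10⁻⁷)(158)²(5.850×10^-5) / (2π×0.136 m) = 2.148×10^-6 H.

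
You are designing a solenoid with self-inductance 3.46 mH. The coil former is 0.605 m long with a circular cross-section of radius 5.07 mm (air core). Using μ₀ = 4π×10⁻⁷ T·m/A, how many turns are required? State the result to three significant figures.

A = πr² = π(5.070×10^-3 m)² = 8.075×10^-5 m².
From L = μ₀N²A/ℓ, N = √(Lℓ / (μ₀A)).
N = √[(3.460×10^-3)(0.605) / ((4π×10⁻⁷)×8.075×10^-5)] = √(2.063×10^7) ≈ 4541.8.

N ≈ 4540 turns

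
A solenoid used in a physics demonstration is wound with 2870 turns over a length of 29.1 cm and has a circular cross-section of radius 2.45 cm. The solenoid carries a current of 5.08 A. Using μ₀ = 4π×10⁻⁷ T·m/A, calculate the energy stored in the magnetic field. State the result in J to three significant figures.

U ≈ 0.865 J

A = πr² = π(2.450×10^-2 m)² = 1.886×10^-3 m².
L = μ₀N²A/ℓ = (4π×10⁻⁷)(2870)²(1.886×10^-3)/(0.291) = 6.708×10^-2 H.
U = ½LI² = ½(6.708×10^-2)(5.08)² = 0.86549 J.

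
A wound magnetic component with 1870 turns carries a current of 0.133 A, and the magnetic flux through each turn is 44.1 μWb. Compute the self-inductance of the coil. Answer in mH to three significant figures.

L ≈ 620 mH

Self-inductance is defined by L = NΦ_B/I (flux linkage over current).
L = (1870)(4.410×10^-5 Wb)/(0.133 A) = 0.6201 H.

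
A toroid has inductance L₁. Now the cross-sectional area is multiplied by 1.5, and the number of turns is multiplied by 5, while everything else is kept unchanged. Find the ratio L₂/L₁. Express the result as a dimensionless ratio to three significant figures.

L₂/L₁ = 37.5

For a toroid, L ∝ μᵣN²A/R.
L₂/L₁ = (1.5) × (5)^2 = 37.5.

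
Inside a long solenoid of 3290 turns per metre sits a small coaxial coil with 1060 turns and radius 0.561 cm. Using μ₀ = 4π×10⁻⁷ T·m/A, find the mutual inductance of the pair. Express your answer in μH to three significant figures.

M ≈ 433 μH

The outer solenoid produces a uniform field B₁ = μ₀n₁I₁ across the inner coil,
so the flux linkage is N₂Φ = N₂B₁A₂ = μ₀n₁N₂A₂·I₁, giving M = μ₀n₁N₂A₂.
A₂ = πr² = π(5.610×10^-3 m)² = 9.887×10^-5 m².
M = (4π×10⁻⁷)(3290)(1060)(9.887×10^-5) = 4.333×10^-4 H.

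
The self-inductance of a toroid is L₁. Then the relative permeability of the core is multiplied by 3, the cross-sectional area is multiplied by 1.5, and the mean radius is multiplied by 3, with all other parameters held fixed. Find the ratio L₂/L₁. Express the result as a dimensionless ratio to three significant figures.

For a toroid, L ∝ μᵣN²A/R.
L₂/L₁ = (3) × (1.5) × (3)^-1 = 1.50.

L₂/L₁ = 1.50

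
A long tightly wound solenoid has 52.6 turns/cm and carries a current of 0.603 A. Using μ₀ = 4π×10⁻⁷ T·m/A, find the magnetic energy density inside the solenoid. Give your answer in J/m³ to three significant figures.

B = μ₀nI = (4π×10⁻⁷)(5.260×10^3)(0.603) = 3.986×10^-3 T.
u = B²/(2μ₀) = (3.986×10^-3)²/(2×4π×10⁻⁷) = 6.321 J/m³.

u ≈ 6.32 J/m³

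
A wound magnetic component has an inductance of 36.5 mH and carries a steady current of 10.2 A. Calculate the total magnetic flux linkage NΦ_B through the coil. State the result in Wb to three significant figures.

From L = NΦ_B/I, the flux linkage is NΦ_B = LI.
NΦ_B = (3.650×10^-2 H)(10.2 A) = 0.3723 Wb.

NΦ_B ≈ 0.372 Wb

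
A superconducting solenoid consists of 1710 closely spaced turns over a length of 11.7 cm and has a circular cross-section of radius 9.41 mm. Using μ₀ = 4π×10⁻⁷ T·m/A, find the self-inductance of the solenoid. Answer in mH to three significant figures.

L ≈ 8.74 mH

A = πr² = π(9.410×10^-3 m)² = 2.782×10^-4 m².
For a long solenoid, L = μ₀N²A/ℓ.
L = (4π×10⁻⁷)(1710)²(2.782×10^-4)/(0.117 m) = 8.737×10^-3 H.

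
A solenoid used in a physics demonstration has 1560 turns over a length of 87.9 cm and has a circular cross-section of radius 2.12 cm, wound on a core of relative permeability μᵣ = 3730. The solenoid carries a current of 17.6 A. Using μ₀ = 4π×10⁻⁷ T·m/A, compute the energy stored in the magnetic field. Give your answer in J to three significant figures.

U ≈ 2840 J

A = πr² = π(2.120×10^-2 m)² = 1.412×10^-3 m².
L = μ₀μᵣN²A/ℓ = (4π×10⁻⁷)(3730)(1560)²(1.412×10^-3)/(0.879) = 18.32 H.
U = ½LI² = ½(18.32)(17.6)² = 2.838×10^3 J.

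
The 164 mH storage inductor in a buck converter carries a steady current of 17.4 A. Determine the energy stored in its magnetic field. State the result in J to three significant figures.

Stored magnetic energy: U = ½LI².
U = ½(0.164 H)(17.4 A)² = 24.83 J.

U ≈ 24.8 J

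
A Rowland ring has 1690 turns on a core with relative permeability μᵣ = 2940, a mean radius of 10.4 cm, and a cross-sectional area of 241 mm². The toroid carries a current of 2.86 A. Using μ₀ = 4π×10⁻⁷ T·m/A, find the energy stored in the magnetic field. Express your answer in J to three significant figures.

L = μ₀μᵣN²A/(2πR) = (4π×10⁻⁷)(2940)(1690)²(2.410×10^-4)/(2π×0.104) = 3.892 H.
U = ½LI² = ½(3.892)(2.86)² = 15.92 J.

U ≈ 15.9 J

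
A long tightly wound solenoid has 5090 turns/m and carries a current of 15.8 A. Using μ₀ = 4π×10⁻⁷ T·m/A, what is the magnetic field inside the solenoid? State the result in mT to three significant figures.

B ≈ 101 mT

Inside a long solenoid, B = μ₀nI.
B = (4π×10⁻⁷)(5.090×10^3 m⁻¹)(15.8 A) = 0.1011 T.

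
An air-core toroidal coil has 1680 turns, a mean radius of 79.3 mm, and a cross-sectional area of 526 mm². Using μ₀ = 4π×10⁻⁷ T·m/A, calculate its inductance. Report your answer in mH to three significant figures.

For a thin toroid, L = μ₀N²A/(2πR).
L = (4π×10⁻⁷)(1680)²(5.260×10^-4) / (2π×7.930×10^-2 m) = 3.744×10^-3 H.

L ≈ 3.74 mH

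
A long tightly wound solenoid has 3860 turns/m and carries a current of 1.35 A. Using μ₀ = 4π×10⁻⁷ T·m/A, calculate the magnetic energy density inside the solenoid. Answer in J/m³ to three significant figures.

B = μ₀nI = (4π×10⁻⁷)(3.860×10^3)(1.35) = 6.548×10^-3 T.
u = B²/(2μ₀) = (6.548×10^-3)²/(2×4π×10⁻⁷) = 17.06 J/m³.

u ≈ 17.1 J/m³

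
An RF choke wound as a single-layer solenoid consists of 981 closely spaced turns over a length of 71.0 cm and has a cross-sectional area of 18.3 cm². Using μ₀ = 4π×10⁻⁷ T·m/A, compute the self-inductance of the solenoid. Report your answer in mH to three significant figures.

L ≈ 3.12 mH

A = 18.3 cm² = 1.830×10^-3 m².
For a long solenoid, L = μ₀N²A/ℓ.
L = (4π×10⁻⁷)(981)²(1.830×10^-3)/(0.71 m) = 3.117×10^-3 H.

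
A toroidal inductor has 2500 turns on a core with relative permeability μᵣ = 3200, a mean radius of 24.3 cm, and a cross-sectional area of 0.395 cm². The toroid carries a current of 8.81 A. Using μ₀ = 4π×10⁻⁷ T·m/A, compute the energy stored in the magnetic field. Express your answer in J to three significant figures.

L = μ₀μᵣN²A/(2πR) = (4π×10⁻⁷)(3200)(2500)²(3.950×10^-5)/(2π×0.243) = 0.6502 H.
U = ½LI² = ½(0.6502)(8.81)² = 25.23 J.

U ≈ 25.2 J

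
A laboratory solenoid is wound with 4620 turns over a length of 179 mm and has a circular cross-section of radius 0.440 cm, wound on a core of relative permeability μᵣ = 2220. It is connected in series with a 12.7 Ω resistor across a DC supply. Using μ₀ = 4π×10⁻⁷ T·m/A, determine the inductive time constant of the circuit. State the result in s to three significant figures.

A = πr² = π(4.400×10^-3 m)² = 6.082×10^-5 m².
L = μ₀μᵣN²A/ℓ = (4π×10⁻⁷)(2220)(4620)²(6.082×10^-5)/(0.179) = 20.23 H.
τ = L/R = (20.23)/(12.7) = 1.593 s.

τ ≈ 1.59 s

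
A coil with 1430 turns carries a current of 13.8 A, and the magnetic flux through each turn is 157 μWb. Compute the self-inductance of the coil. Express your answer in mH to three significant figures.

L ≈ 16.3 mH

Self-inductance is defined by L = NΦ_B/I (flux linkage over current).
L = (1430)(1.570×10^-4 Wb)/(13.8 A) = 1.627×10^-2 H.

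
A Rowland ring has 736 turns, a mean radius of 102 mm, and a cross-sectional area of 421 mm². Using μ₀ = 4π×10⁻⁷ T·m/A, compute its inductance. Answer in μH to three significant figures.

L ≈ 447 μH

For a thin toroid, L = μ₀N²A/(2πR).
L = (4π×10⁻⁷)(736)²(4.210×10^-4) / (2π×0.102 m) = 4.472×10^-4 H.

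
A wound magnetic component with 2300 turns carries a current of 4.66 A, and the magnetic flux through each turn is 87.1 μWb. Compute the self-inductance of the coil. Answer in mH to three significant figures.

L ≈ 43.0 mH

Self-inductance is defined by L = NΦ_B/I (flux linkage over current).
L = (2300)(8.710×10^-5 Wb)/(4.66 A) = 4.299×10^-2 H.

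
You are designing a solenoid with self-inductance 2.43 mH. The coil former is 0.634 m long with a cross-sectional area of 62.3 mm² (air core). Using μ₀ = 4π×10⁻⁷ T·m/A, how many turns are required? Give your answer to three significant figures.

N ≈ 4440 turns

A = 62.3 mm² = 6.230×10^-5 m².
From L = μ₀N²A/ℓ, N = √(Lℓ / (μ₀A)).
N = √[(2.430×10^-3)(0.634) / ((4π×10⁻⁷)×6.230×10^-5)] = √(1.968×10^7) ≈ 4436.1.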